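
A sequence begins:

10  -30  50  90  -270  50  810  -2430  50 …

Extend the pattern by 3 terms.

Reading positions in blocks of 3 reveals the pattern AAB — 2 tracks woven together.
Track A = 10, -30, 90, -270, 810, -2430: a geometric progression (common ratio -3).
Track B = 50, 50, 50: constant 50.
Position 10 falls in track A as its term 7, giving 7290.
Position 11 → track A, term 8 = -21870.
Position 12 → track B, term 4 = 50.

7290, -21870, 50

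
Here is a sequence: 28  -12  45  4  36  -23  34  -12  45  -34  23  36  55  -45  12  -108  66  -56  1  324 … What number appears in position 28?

2916

Read the sequence 4 terms at a time; column i is its own pattern.
Subsequence A: 28, 36, 45, 55, 66 — triangular numbers starting at T_7.
Subsequence B: -12, -23, -34, -45, -56 — arithmetic, step −11.
Subsequence C: 45, 34, 23, 12, 1 — arithmetic with common difference −11.
Subsequence D: 4, -12, 36, -108, 324 — geometric, ×-3 each step.
Position 28 → subsequence D, term 7 = 2916.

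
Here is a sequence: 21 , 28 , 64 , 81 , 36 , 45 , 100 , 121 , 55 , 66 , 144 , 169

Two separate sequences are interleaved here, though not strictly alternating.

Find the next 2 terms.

Positions follow the repeating pattern AABB; grouping by letter gives 2 tracks.
Subsequence A: 21, 28, 36, 45, 55, 66 (triangular numbers starting at T_6).
Subsequence B: 64, 81, 100, 121, 144, 169 (perfect squares starting at 8²).
Term 13 comes from subsequence A (its 7th entry): 78.
Term 14 comes from subsequence A (its 8th entry): 91.

78, 91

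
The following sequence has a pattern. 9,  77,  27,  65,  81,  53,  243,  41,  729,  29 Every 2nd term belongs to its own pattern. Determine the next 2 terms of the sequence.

2187, 17

Taking every 2nd term gives 2 separate tracks.
Track A = 9, 27, 81, 243, 729: powers 3^2, 3^3, 3^4, ….
Track B = 77, 65, 53, 41, 29: linear: a_n = 89 − 12·n.
Term 11 comes from track A (its 6th entry): 2187.
Position 12 falls in track B as its term 6, giving 17.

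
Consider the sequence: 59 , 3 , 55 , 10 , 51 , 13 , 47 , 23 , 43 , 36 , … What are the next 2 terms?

The terms cycle through 2 interleaved subsequences.
Track A = 59, 55, 51, 47, 43: linear: a_n = 63 − 4·n.
Track B = 3, 10, 13, 23, 36: Fibonacci-style (each term is the sum of the two before it).
Position 11 → track A, term 6 = 39.
Position 12 falls in track B as its term 6, giving 59.

39, 59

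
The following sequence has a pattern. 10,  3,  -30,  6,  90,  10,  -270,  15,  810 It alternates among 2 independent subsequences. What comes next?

21

Taking every 2nd term gives 2 separate tracks.
Subsequence A: 10, -30, 90, -270, 810. Geometric with ratio -3.
Subsequence B: 3, 6, 10, 15. Triangular numbers n(n+1)/2 for n = 2, 3, ….
Term 10 comes from subsequence B (its 5th entry): 21.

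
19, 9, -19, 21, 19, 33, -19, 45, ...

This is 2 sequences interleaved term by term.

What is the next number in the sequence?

Taking every 2nd term gives 2 separate tracks.
Track A: 19, -19, 19, -19. The oscillation 19·(−1)^(n+1).
Track B: 9, 21, 33, 45. Arithmetic, step +12.
Position 9 falls in track A as its term 5, giving 19.

19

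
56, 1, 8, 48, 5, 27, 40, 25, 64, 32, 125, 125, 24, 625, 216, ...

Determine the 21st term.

512

The terms cycle through 3 interleaved subsequences.
Track A: 56, 48, 40, 32, 24 — subtracting 8 each time.
Track B: 1, 5, 25, 125, 625 — powers 5^0, 5^1, 5^2, ….
Track C: 8, 27, 64, 125, 216 — perfect cubes starting at 2³.
Position 21 → track C, term 7 = 512.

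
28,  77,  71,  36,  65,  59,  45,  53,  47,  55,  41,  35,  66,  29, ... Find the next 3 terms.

The slot pattern repeats as ABB (period 3), so there are 2 interleaved tracks.
Track A: 28, 36, 45, 55, 66 (triangular numbers starting at T_7).
Track B: 77, 71, 65, 59, 53, 47, 41, 35, 29 (arithmetic with common difference −6).
The 15th slot belongs to track B; its 10th term is 23.
Position 16 falls in track A as its term 6, giving 78.
Position 17 falls in track B as its term 11, giving 17.

23, 78, 17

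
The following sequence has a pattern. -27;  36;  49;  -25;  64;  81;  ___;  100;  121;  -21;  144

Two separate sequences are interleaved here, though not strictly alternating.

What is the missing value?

-23

Positions follow the repeating pattern ABB; grouping by letter gives 2 tracks.
Stream A is -27, -25, ?, -21, which is linear: a_n = -29 + 2·n.
Stream B is 36, 49, 64, 81, 100, 121, 144, which is perfect squares starting at 6².
Stream A's pattern makes the blank -23.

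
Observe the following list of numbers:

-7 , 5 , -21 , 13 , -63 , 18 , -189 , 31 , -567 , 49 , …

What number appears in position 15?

Split by position mod 2 into 2 tracks.
Track A: -7, -21, -63, -189, -567. A geometric progression (common ratio 3).
Track B: 5, 13, 18, 31, 49. Each term equals the sum of the previous two.
Term 15 comes from track A (its 8th entry): -15309.

-15309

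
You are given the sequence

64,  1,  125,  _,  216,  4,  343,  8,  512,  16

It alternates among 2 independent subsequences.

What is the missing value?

2

Taking every 2nd term gives 2 separate tracks.
Subsequence A = 64, 125, 216, 343, 512: consecutive cubes n³ from n = 4.
Subsequence B = 1, ?, 4, 8, 16: successive powers of 2.
So the missing entry in subsequence B is 2.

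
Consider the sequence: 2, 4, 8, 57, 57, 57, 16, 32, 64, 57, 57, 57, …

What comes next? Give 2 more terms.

128, 256

Reading positions in blocks of 6 reveals the pattern AAABBB — 2 tracks woven together.
Track A = 2, 4, 8, 16, 32, 64: powers of 2.
Track B = 57, 57, 57, 57, 57, 57: always 57.
Position 13 → track A, term 7 = 128.
The 14th slot belongs to track A; its 8th term is 256.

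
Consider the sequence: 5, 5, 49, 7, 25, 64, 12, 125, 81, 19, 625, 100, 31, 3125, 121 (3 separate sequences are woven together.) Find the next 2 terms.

The terms cycle through 3 interleaved subsequences.
Track A: 5, 7, 12, 19, 31 (each term equals the sum of the previous two).
Track B: 5, 25, 125, 625, 3125 (successive powers of 5).
Track C: 49, 64, 81, 100, 121 (consecutive squares n² from n = 7).
Term 16 comes from track A (its 6th entry): 50.
Position 17 → track B, term 6 = 15625.

50, 15625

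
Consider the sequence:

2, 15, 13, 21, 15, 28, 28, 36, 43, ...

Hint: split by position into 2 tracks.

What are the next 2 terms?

Odd-indexed and even-indexed terms follow separate rules.
Stream A: 2, 13, 15, 28, 43 — Fibonacci-style (each term is the sum of the two before it).
Stream B: 15, 21, 28, 36 — the triangular numbers T_5, T_6, ….
Term 10 comes from stream B (its 5th entry): 45.
Position 11 → stream A, term 6 = 71.

45, 71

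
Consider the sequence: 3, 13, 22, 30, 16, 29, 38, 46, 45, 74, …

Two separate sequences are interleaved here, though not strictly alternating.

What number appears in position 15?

Reading positions in blocks of 4 reveals the pattern AABB — 2 tracks woven together.
Track A: 3, 13, 16, 29, 45, 74 (each term equals the sum of the previous two).
Track B: 22, 30, 38, 46 (arithmetic, step +8).
Position 15 falls in track B as its term 7, giving 70.

70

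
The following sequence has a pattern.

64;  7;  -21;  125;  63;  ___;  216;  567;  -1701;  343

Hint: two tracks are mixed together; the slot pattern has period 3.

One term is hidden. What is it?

-189

Reading positions in blocks of 3 reveals the pattern ABB — 2 tracks woven together.
Subsequence A: 64, 125, 216, 343 — consecutive cubes n³ from n = 4.
Subsequence B: 7, -21, 63, ?, 567, -1701 — geometric with ratio -3.
So the missing entry in subsequence B is -189.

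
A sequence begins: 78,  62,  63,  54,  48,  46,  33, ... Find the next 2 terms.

38, 18

Taking every 2nd term gives 2 separate tracks.
Track A = 78, 63, 48, 33: subtracting 15 each time.
Track B = 62, 54, 46: linear: a_n = 70 − 8·n.
The 8th slot belongs to track B; its 4th term is 38.
Term 9 comes from track A (its 5th entry): 18.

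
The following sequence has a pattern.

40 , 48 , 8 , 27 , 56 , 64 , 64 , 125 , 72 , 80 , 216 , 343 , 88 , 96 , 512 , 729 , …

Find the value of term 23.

Reading positions in blocks of 4 reveals the pattern AABB — 2 tracks woven together.
Subsequence A: 40, 48, 56, 64, 72, 80, 88, 96 (linear: a_n = 32 + 8·n).
Subsequence B: 8, 27, 64, 125, 216, 343, 512, 729 (the cubes 2³, 3³, 4³, …).
Position 23 falls in subsequence B as its term 11, giving 1728.

1728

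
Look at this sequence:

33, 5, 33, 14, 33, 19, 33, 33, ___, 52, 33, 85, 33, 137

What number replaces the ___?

Odd-indexed and even-indexed terms follow separate rules.
Track A: 33, 33, 33, 33, ?, 33, 33. The constant sequence 33.
Track B: 5, 14, 19, 33, 52, 85, 137. Fibonacci-style (each term is the sum of the two before it).
Filling track A at index 5 by its rule yields 33.

33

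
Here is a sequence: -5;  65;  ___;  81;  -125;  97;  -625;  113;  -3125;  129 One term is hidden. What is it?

Positions 1, 3, 5, … form one subsequence and positions 2, 4, 6, … form another.
Subsequence A: -5, ?, -125, -625, -3125 — multiplying by 5 each time.
Subsequence B: 65, 81, 97, 113, 129 — arithmetic, step +16.
Subsequence A's pattern makes the blank -25.

-25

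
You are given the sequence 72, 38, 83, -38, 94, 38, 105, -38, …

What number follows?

The terms cycle through 2 interleaved subsequences.
Stream A: 72, 83, 94, 105 — arithmetic with common difference +11.
Stream B: 38, -38, 38, -38 — alternating ±38.
Position 9 → stream A, term 5 = 116.

116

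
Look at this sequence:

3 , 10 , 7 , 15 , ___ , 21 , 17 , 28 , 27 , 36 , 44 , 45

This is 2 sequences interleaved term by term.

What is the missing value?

Taking every 2nd term gives 2 separate tracks.
Stream A = 3, 7, ?, 17, 27, 44: each term equals the sum of the previous two.
Stream B = 10, 15, 21, 28, 36, 45: triangular numbers starting at T_4.
So the missing entry in stream A is 10.

10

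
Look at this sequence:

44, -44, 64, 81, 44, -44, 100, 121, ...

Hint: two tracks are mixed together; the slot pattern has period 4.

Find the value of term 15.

The slot pattern repeats as AABB (period 4), so there are 2 interleaved tracks.
Stream A is 44, -44, 44, -44, which is the oscillation 44·(−1)^(n+1).
Stream B is 64, 81, 100, 121, which is perfect squares starting at 8².
Term 15 comes from stream B (its 7th entry): 196.

196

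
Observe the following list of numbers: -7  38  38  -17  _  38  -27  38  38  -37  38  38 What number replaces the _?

The slot pattern repeats as ABB (period 3), so there are 2 interleaved tracks.
Subsequence A = -7, -17, -27, -37: linear: a_n = 3 − 10·n.
Subsequence B = 38, 38, ?, 38, 38, 38, 38, 38: the constant sequence 38.
Subsequence B's pattern makes the blank 38.

38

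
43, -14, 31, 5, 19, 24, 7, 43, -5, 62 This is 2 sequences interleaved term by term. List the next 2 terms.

Taking every 2nd term gives 2 separate tracks.
Track A = 43, 31, 19, 7, -5: arithmetic, step −12.
Track B = -14, 5, 24, 43, 62: arithmetic with common difference +19.
Position 11 → track A, term 6 = -17.
The 12th slot belongs to track B; its 6th term is 81.

-17, 81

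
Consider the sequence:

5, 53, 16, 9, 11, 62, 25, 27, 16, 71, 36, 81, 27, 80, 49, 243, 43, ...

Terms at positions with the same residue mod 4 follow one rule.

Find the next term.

Split by position mod 4: positions 1, 5, 9, … form one track, and each other residue class forms its own.
Stream A: 5, 11, 16, 27, 43 (Fibonacci-style (each term is the sum of the two before it)).
Stream B: 53, 62, 71, 80 (arithmetic, step +9).
Stream C: 16, 25, 36, 49 (consecutive squares n² from n = 4).
Stream D: 9, 27, 81, 243 (successive powers of 3).
Position 18 → stream B, term 5 = 89.

89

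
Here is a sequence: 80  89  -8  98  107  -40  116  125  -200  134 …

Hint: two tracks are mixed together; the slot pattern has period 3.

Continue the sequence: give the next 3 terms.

143, -1000, 152

The slot pattern repeats as AAB (period 3), so there are 2 interleaved tracks.
Subsequence A is 80, 89, 98, 107, 116, 125, 134, which is arithmetic with common difference +9.
Subsequence B is -8, -40, -200, which is geometric with ratio 5.
The 11th slot belongs to subsequence A; its 8th term is 143.
Position 12 falls in subsequence B as its term 4, giving -1000.
The 13th slot belongs to subsequence A; its 9th term is 152.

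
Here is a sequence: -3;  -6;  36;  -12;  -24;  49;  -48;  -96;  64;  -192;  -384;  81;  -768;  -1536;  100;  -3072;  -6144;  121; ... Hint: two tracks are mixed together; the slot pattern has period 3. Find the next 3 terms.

The slot pattern repeats as AAB (period 3), so there are 2 interleaved tracks.
Stream A is -3, -6, -12, -24, -48, -96, -192, -384, -768, -1536, -3072, -6144, which is a geometric progression (common ratio 2).
Stream B is 36, 49, 64, 81, 100, 121, which is consecutive squares n² from n = 6.
The 19th slot belongs to stream A; its 13th term is -12288.
Position 20 falls in stream A as its term 14, giving -24576.
Term 21 comes from stream B (its 7th entry): 144.

-12288, -24576, 144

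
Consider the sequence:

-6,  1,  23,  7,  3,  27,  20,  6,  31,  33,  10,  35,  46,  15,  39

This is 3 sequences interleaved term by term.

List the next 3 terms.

59, 21, 43

The terms cycle through 3 interleaved subsequences.
Subsequence A: -6, 7, 20, 33, 46. Arithmetic, step +13.
Subsequence B: 1, 3, 6, 10, 15. Triangular numbers starting at T_1.
Subsequence C: 23, 27, 31, 35, 39. Linear: a_n = 19 + 4·n.
Term 16 comes from subsequence A (its 6th entry): 59.
The 17th slot belongs to subsequence B; its 6th term is 21.
Position 18 falls in subsequence C as its term 6, giving 43.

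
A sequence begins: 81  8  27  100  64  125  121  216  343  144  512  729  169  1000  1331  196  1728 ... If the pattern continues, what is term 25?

Positions follow the repeating pattern ABB; grouping by letter gives 2 tracks.
Track A: 81, 100, 121, 144, 169, 196. The squares 9², 10², 11², ….
Track B: 8, 27, 64, 125, 216, 343, 512, 729, 1000, 1331, 1728. Perfect cubes starting at 2³.
Position 25 → track A, term 9 = 289.

289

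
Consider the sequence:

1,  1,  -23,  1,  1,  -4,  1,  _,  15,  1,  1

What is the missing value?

1

The slot pattern repeats as AAB (period 3), so there are 2 interleaved tracks.
Track A: 1, 1, 1, 1, 1, ?, 1, 1 — always 1.
Track B: -23, -4, 15 — adding 19 each time.
The gap is track A's term 6; the rule gives 1.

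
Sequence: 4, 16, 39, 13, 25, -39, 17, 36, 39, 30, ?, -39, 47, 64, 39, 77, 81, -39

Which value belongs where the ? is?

Split by position mod 3: positions 1, 4, 7, … form one track, and each other residue class forms its own.
Track A = 4, 13, 17, 30, 47, 77: each term equals the sum of the previous two.
Track B = 16, 25, 36, ?, 64, 81: perfect squares starting at 4².
Track C = 39, -39, 39, -39, 39, -39: the oscillation 39·(−1)^(n+1).
Filling track B at index 4 by its rule yields 49.

49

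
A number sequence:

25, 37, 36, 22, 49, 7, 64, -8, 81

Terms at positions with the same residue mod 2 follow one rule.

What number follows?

Positions 1, 3, 5, … form one subsequence and positions 2, 4, 6, … form another.
Track A = 25, 36, 49, 64, 81: consecutive squares n² from n = 5.
Track B = 37, 22, 7, -8: arithmetic, step −15.
The 10th slot belongs to track B; its 5th term is -23.

-23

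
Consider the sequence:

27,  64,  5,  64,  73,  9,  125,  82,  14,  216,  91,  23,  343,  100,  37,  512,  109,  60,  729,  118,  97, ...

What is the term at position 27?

254

Taking every 3rd term gives 3 separate tracks.
Subsequence A = 27, 64, 125, 216, 343, 512, 729: perfect cubes starting at 3³.
Subsequence B = 64, 73, 82, 91, 100, 109, 118: adding 9 each time.
Subsequence C = 5, 9, 14, 23, 37, 60, 97: each term equals the sum of the previous two.
Term 27 comes from subsequence C (its 9th entry): 254.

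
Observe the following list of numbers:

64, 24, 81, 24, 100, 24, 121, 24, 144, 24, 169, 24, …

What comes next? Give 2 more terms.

Odd-indexed and even-indexed terms follow separate rules.
Track A: 64, 81, 100, 121, 144, 169 (consecutive squares n² from n = 8).
Track B: 24, 24, 24, 24, 24, 24 (the constant sequence 24).
Term 13 comes from track A (its 7th entry): 196.
Term 14 comes from track B (its 7th entry): 24.

196, 24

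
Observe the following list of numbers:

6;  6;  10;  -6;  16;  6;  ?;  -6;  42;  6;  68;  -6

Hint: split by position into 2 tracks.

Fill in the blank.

Positions 1, 3, 5, … form one subsequence and positions 2, 4, 6, … form another.
Stream A: 6, 10, 16, ?, 42, 68 (a Fibonacci-like recurrence a_n = a_{n-1} + a_{n-2}).
Stream B: 6, -6, 6, -6, 6, -6 (oscillating between 6 and -6).
The gap is stream A's term 4; the rule gives 26.

26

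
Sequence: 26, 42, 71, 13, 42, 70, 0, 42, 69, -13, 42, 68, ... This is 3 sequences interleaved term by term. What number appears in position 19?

-52

Split by position mod 3: positions 1, 4, 7, … form one track, and each other residue class forms its own.
Track A: 26, 13, 0, -13 — subtracting 13 each time.
Track B: 42, 42, 42, 42 — the constant sequence 42.
Track C: 71, 70, 69, 68 — linear: a_n = 72 − n.
Position 19 → track A, term 7 = -52.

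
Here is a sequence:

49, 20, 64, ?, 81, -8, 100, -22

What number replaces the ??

6

The terms cycle through 2 interleaved subsequences.
Track A = 49, 64, 81, 100: consecutive squares n² from n = 7.
Track B = 20, ?, -8, -22: subtracting 14 each time.
The gap is track B's term 2; the rule gives 6.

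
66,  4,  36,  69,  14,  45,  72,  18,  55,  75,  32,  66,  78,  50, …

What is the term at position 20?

132

Split by position mod 3: positions 1, 4, 7, … form one track, and each other residue class forms its own.
Subsequence A is 66, 69, 72, 75, 78, which is arithmetic with common difference +3.
Subsequence B is 4, 14, 18, 32, 50, which is Fibonacci-style (each term is the sum of the two before it).
Subsequence C is 36, 45, 55, 66, which is triangular numbers starting at T_8.
Term 20 comes from subsequence B (its 7th entry): 132.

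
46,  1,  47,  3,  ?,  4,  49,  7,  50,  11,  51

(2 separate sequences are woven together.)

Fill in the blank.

Positions 1, 3, 5, … form one subsequence and positions 2, 4, 6, … form another.
Track A is 46, 47, ?, 49, 50, 51, which is arithmetic, step +1.
Track B is 1, 3, 4, 7, 11, which is each term equals the sum of the previous two.
Track A's pattern makes the blank 48.

48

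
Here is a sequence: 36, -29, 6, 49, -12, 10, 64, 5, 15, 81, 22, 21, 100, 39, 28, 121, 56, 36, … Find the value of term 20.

73

Taking every 3rd term gives 3 separate tracks.
Track A is 36, 49, 64, 81, 100, 121, which is the squares 6², 7², 8², ….
Track B is -29, -12, 5, 22, 39, 56, which is arithmetic, step +17.
Track C is 6, 10, 15, 21, 28, 36, which is the triangular numbers T_3, T_4, ….
Position 20 → track B, term 7 = 73.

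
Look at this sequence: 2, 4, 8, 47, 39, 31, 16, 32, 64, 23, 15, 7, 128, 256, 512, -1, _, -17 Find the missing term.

-9

Reading positions in blocks of 6 reveals the pattern AAABBB — 2 tracks woven together.
Track A: 2, 4, 8, 16, 32, 64, 128, 256, 512 (a geometric progression (common ratio 2)).
Track B: 47, 39, 31, 23, 15, 7, -1, ?, -17 (subtracting 8 each time).
Filling track B at index 8 by its rule yields -9.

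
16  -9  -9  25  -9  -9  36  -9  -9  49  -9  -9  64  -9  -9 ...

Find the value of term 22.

Positions follow the repeating pattern ABB; grouping by letter gives 2 tracks.
Track A = 16, 25, 36, 49, 64: perfect squares starting at 4².
Track B = -9, -9, -9, -9, -9, -9, -9, -9, -9, -9: constant -9.
Position 22 falls in track A as its term 8, giving 121.

121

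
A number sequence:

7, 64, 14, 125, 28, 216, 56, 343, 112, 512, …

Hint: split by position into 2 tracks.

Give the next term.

224

Positions 1, 3, 5, … form one subsequence and positions 2, 4, 6, … form another.
Subsequence A is 7, 14, 28, 56, 112, which is geometric with ratio 2.
Subsequence B is 64, 125, 216, 343, 512, which is consecutive cubes n³ from n = 4.
Term 11 comes from subsequence A (its 6th entry): 224.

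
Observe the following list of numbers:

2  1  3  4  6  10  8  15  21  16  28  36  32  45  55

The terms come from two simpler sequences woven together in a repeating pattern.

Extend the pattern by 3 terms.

Reading positions in blocks of 3 reveals the pattern ABB — 2 tracks woven together.
Track A = 2, 4, 8, 16, 32: powers 2^1, 2^2, 2^3, ….
Track B = 1, 3, 6, 10, 15, 21, 28, 36, 45, 55: triangular numbers n(n+1)/2 for n = 1, 2, ….
The 16th slot belongs to track A; its 6th term is 64.
The 17th slot belongs to track B; its 11th term is 66.
Term 18 comes from track B (its 12th entry): 78.

64, 66, 78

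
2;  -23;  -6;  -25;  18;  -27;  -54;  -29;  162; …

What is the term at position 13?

Positions 1, 3, 5, … form one subsequence and positions 2, 4, 6, … form another.
Track A: 2, -6, 18, -54, 162 — geometric with ratio -3.
Track B: -23, -25, -27, -29 — arithmetic with common difference −2.
Term 13 comes from track A (its 7th entry): 1458.

1458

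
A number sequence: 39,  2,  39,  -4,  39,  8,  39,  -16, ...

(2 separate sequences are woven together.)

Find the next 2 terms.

Taking every 2nd term gives 2 separate tracks.
Subsequence A: 39, 39, 39, 39 (always 39).
Subsequence B: 2, -4, 8, -16 (multiplying by -2 each time).
Position 9 → subsequence A, term 5 = 39.
Term 10 comes from subsequence B (its 5th entry): 32.

39, 32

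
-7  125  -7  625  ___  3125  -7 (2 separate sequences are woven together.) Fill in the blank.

Positions 1, 3, 5, … form one subsequence and positions 2, 4, 6, … form another.
Stream A: -7, -7, ?, -7 — constant -7.
Stream B: 125, 625, 3125 — successive powers of 5.
The gap is stream A's term 3; the rule gives -7.

-7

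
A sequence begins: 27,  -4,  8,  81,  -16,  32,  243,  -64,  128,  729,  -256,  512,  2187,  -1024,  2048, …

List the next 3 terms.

The slot pattern repeats as ABB (period 3), so there are 2 interleaved tracks.
Track A: 27, 81, 243, 729, 2187 (successive powers of 3).
Track B: -4, 8, -16, 32, -64, 128, -256, 512, -1024, 2048 (geometric with ratio -2).
The 16th slot belongs to track A; its 6th term is 6561.
Term 17 comes from track B (its 11th entry): -4096.
Term 18 comes from track B (its 12th entry): 8192.

6561, -4096, 8192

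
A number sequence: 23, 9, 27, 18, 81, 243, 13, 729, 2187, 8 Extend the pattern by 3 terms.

6561, 19683, 3

Reading positions in blocks of 3 reveals the pattern ABB — 2 tracks woven together.
Subsequence A is 23, 18, 13, 8, which is arithmetic with common difference −5.
Subsequence B is 9, 27, 81, 243, 729, 2187, which is powers 3^2, 3^3, 3^4, ….
The 11th slot belongs to subsequence B; its 7th term is 6561.
Position 12 falls in subsequence B as its term 8, giving 19683.
The 13th slot belongs to subsequence A; its 5th term is 3.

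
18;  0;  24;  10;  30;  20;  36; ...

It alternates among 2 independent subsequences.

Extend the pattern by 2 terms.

30, 42

Odd-indexed and even-indexed terms follow separate rules.
Stream A = 18, 24, 30, 36: arithmetic with common difference +6.
Stream B = 0, 10, 20: linear: a_n = -10 + 10·n.
Position 8 falls in stream B as its term 4, giving 30.
Position 9 → stream A, term 5 = 42.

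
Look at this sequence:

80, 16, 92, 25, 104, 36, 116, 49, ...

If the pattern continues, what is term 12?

81

Positions 1, 3, 5, … form one subsequence and positions 2, 4, 6, … form another.
Track A is 80, 92, 104, 116, which is arithmetic with common difference +12.
Track B is 16, 25, 36, 49, which is consecutive squares n² from n = 4.
Term 12 comes from track B (its 6th entry): 81.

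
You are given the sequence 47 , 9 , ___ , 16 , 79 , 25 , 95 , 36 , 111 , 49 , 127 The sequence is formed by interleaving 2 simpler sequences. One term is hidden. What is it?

63

Odd-indexed and even-indexed terms follow separate rules.
Track A: 47, ?, 79, 95, 111, 127. Arithmetic with common difference +16.
Track B: 9, 16, 25, 36, 49. The squares 3², 4², 5², ….
Track A's pattern makes the blank 63.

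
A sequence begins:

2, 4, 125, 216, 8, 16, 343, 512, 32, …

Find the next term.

Positions follow the repeating pattern AABB; grouping by letter gives 2 tracks.
Stream A: 2, 4, 8, 16, 32. Powers 2^1, 2^2, 2^3, ….
Stream B: 125, 216, 343, 512. The cubes 5³, 6³, 7³, ….
Position 10 falls in stream A as its term 6, giving 64.

64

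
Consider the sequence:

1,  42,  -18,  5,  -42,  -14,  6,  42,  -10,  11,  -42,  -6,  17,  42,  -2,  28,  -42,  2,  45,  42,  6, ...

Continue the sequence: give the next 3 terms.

73, -42, 10

Split by position mod 3 into 3 tracks.
Stream A: 1, 5, 6, 11, 17, 28, 45. Fibonacci-style (each term is the sum of the two before it).
Stream B: 42, -42, 42, -42, 42, -42, 42. Oscillating between 42 and -42.
Stream C: -18, -14, -10, -6, -2, 2, 6. Arithmetic with common difference +4.
The 22nd slot belongs to stream A; its 8th term is 73.
Term 23 comes from stream B (its 8th entry): -42.
Position 24 falls in stream C as its term 8, giving 10.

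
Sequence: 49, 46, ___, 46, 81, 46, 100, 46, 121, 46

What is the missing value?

64

Positions 1, 3, 5, … form one subsequence and positions 2, 4, 6, … form another.
Track A is 49, ?, 81, 100, 121, which is perfect squares starting at 7².
Track B is 46, 46, 46, 46, 46, which is constant 46.
Filling track A at index 2 by its rule yields 64.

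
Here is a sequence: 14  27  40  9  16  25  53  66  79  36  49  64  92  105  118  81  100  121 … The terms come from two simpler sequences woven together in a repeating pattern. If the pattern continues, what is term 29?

256

Positions follow the repeating pattern AAABBB; grouping by letter gives 2 tracks.
Stream A: 14, 27, 40, 53, 66, 79, 92, 105, 118 (adding 13 each time).
Stream B: 9, 16, 25, 36, 49, 64, 81, 100, 121 (the squares 3², 4², 5², …).
Term 29 comes from stream B (its 14th entry): 256.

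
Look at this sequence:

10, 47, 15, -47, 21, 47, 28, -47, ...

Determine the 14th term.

Split by position mod 2 into 2 tracks.
Track A is 10, 15, 21, 28, which is the triangular numbers T_4, T_5, ….
Track B is 47, -47, 47, -47, which is alternating ±47.
Position 14 falls in track B as its term 7, giving 47.

47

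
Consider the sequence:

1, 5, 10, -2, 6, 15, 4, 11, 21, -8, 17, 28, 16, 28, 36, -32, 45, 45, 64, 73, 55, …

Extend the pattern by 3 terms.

Split by position mod 3 into 3 tracks.
Subsequence A: 1, -2, 4, -8, 16, -32, 64 (multiplying by -2 each time).
Subsequence B: 5, 6, 11, 17, 28, 45, 73 (each term equals the sum of the previous two).
Subsequence C: 10, 15, 21, 28, 36, 45, 55 (triangular numbers n(n+1)/2 for n = 4, 5, …).
Position 22 → subsequence A, term 8 = -128.
The 23rd slot belongs to subsequence B; its 8th term is 118.
Position 24 falls in subsequence C as its term 8, giving 66.

-128, 118, 66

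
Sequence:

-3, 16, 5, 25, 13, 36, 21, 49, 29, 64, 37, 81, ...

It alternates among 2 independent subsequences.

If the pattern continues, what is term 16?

Taking every 2nd term gives 2 separate tracks.
Track A: -3, 5, 13, 21, 29, 37 — linear: a_n = -11 + 8·n.
Track B: 16, 25, 36, 49, 64, 81 — consecutive squares n² from n = 4.
Term 16 comes from track B (its 8th entry): 121.

121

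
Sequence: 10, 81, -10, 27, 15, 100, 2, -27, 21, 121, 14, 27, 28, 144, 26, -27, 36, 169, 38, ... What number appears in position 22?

196

Taking every 4th term gives 4 separate tracks.
Subsequence A = 10, 15, 21, 28, 36: triangular numbers starting at T_4.
Subsequence B = 81, 100, 121, 144, 169: perfect squares starting at 9².
Subsequence C = -10, 2, 14, 26, 38: arithmetic with common difference +12.
Subsequence D = 27, -27, 27, -27: alternating ±27.
Term 22 comes from subsequence B (its 6th entry): 196.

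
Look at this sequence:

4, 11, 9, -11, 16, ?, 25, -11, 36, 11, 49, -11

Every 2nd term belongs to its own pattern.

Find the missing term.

11

Split by position mod 2 into 2 tracks.
Stream A: 4, 9, 16, 25, 36, 49 (the squares 2², 3², 4², …).
Stream B: 11, -11, ?, -11, 11, -11 (alternating ±11).
Filling stream B at index 3 by its rule yields 11.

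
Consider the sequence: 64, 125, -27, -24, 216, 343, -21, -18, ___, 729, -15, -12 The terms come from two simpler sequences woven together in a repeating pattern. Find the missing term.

512

Positions follow the repeating pattern AABB; grouping by letter gives 2 tracks.
Track A: 64, 125, 216, 343, ?, 729 — the cubes 4³, 5³, 6³, ….
Track B: -27, -24, -21, -18, -15, -12 — adding 3 each time.
Track A's pattern makes the blank 512.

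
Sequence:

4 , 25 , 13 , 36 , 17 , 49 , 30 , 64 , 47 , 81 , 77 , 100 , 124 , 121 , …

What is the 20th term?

Taking every 2nd term gives 2 separate tracks.
Track A: 4, 13, 17, 30, 47, 77, 124 (each term equals the sum of the previous two).
Track B: 25, 36, 49, 64, 81, 100, 121 (perfect squares starting at 5²).
Position 20 falls in track B as its term 10, giving 196.

196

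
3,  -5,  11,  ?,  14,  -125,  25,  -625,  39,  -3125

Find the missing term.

The terms cycle through 2 interleaved subsequences.
Stream A: 3, 11, 14, 25, 39 — a Fibonacci-like recurrence a_n = a_{n-1} + a_{n-2}.
Stream B: -5, ?, -125, -625, -3125 — geometric with ratio 5.
So the missing entry in stream B is -25.

-25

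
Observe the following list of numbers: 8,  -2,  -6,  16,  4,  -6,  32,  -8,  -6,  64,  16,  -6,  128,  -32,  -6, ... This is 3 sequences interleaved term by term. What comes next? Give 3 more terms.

Taking every 3rd term gives 3 separate tracks.
Stream A: 8, 16, 32, 64, 128. Successive powers of 2.
Stream B: -2, 4, -8, 16, -32. A geometric progression (common ratio -2).
Stream C: -6, -6, -6, -6, -6. Constant -6.
The 16th slot belongs to stream A; its 6th term is 256.
Term 17 comes from stream B (its 6th entry): 64.
Term 18 comes from stream C (its 6th entry): -6.

256, 64, -6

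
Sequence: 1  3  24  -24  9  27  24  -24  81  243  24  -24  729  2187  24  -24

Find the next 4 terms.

6561, 19683, 24, -24

Reading positions in blocks of 4 reveals the pattern AABB — 2 tracks woven together.
Subsequence A: 1, 3, 9, 27, 81, 243, 729, 2187 (successive powers of 3).
Subsequence B: 24, -24, 24, -24, 24, -24, 24, -24 (oscillating between 24 and -24).
Term 17 comes from subsequence A (its 9th entry): 6561.
Position 18 → subsequence A, term 10 = 19683.
Term 19 comes from subsequence B (its 9th entry): 24.
Position 20 → subsequence B, term 10 = -24.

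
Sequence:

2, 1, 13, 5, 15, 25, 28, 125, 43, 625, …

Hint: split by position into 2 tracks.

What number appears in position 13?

Odd-indexed and even-indexed terms follow separate rules.
Stream A: 2, 13, 15, 28, 43 — Fibonacci-style (each term is the sum of the two before it).
Stream B: 1, 5, 25, 125, 625 — successive powers of 5.
Position 13 → stream A, term 7 = 114.

114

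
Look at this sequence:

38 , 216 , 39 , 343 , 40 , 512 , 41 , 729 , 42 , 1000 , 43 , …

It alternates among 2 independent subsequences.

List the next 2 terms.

Odd-indexed and even-indexed terms follow separate rules.
Stream A: 38, 39, 40, 41, 42, 43 — arithmetic, step +1.
Stream B: 216, 343, 512, 729, 1000 — perfect cubes starting at 6³.
Term 12 comes from stream B (its 6th entry): 1331.
The 13th slot belongs to stream A; its 7th term is 44.

1331, 44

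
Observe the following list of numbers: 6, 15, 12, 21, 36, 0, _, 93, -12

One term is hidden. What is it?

57

The slot pattern repeats as AAB (period 3), so there are 2 interleaved tracks.
Stream A: 6, 15, 21, 36, ?, 93 — a Fibonacci-like recurrence a_n = a_{n-1} + a_{n-2}.
Stream B: 12, 0, -12 — linear: a_n = 24 − 12·n.
So the missing entry in stream A is 57.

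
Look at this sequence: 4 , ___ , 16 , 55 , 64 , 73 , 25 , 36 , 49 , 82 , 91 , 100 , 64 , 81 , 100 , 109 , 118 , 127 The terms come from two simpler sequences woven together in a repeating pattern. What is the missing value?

The slot pattern repeats as AAABBB (period 6), so there are 2 interleaved tracks.
Track A = 4, ?, 16, 25, 36, 49, 64, 81, 100: consecutive squares n² from n = 2.
Track B = 55, 64, 73, 82, 91, 100, 109, 118, 127: arithmetic with common difference +9.
Filling track A at index 2 by its rule yields 9.

9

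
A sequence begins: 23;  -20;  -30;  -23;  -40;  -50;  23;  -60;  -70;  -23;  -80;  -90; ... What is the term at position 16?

-23

Reading positions in blocks of 3 reveals the pattern ABB — 2 tracks woven together.
Subsequence A = 23, -23, 23, -23: the oscillation 23·(−1)^(n+1).
Subsequence B = -20, -30, -40, -50, -60, -70, -80, -90: arithmetic with common difference −10.
Position 16 → subsequence A, term 6 = -23.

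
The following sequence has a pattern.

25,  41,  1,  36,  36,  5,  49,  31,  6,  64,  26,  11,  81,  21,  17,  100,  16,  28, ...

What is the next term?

Split by position mod 3 into 3 tracks.
Stream A is 25, 36, 49, 64, 81, 100, which is the squares 5², 6², 7², ….
Stream B is 41, 36, 31, 26, 21, 16, which is arithmetic with common difference −5.
Stream C is 1, 5, 6, 11, 17, 28, which is each term equals the sum of the previous two.
The 19th slot belongs to stream A; its 7th term is 121.

121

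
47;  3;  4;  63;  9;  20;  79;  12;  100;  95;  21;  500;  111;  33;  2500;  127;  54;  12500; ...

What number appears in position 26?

Read the sequence 3 terms at a time; column i is its own pattern.
Stream A: 47, 63, 79, 95, 111, 127 — adding 16 each time.
Stream B: 3, 9, 12, 21, 33, 54 — each term equals the sum of the previous two.
Stream C: 4, 20, 100, 500, 2500, 12500 — a geometric progression (common ratio 5).
Position 26 → stream B, term 9 = 228.

228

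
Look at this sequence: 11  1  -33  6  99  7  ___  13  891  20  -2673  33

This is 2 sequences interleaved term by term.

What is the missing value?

Positions 1, 3, 5, … form one subsequence and positions 2, 4, 6, … form another.
Stream A: 11, -33, 99, ?, 891, -2673. Geometric, ×-3 each step.
Stream B: 1, 6, 7, 13, 20, 33. A Fibonacci-like recurrence a_n = a_{n-1} + a_{n-2}.
So the missing entry in stream A is -297.

-297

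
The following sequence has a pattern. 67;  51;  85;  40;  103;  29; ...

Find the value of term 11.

157

The terms cycle through 2 interleaved subsequences.
Track A is 67, 85, 103, which is arithmetic with common difference +18.
Track B is 51, 40, 29, which is linear: a_n = 62 − 11·n.
Position 11 falls in track A as its term 6, giving 157.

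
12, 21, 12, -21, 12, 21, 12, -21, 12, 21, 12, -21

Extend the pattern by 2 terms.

12, 21

Split by position mod 2 into 2 tracks.
Stream A: 12, 12, 12, 12, 12, 12. Constant 12.
Stream B: 21, -21, 21, -21, 21, -21. The oscillation 21·(−1)^(n+1).
Term 13 comes from stream A (its 7th entry): 12.
The 14th slot belongs to stream B; its 7th term is 21.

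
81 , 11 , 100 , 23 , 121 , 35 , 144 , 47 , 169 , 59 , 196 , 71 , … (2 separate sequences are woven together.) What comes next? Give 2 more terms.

225, 83

Positions 1, 3, 5, … form one subsequence and positions 2, 4, 6, … form another.
Subsequence A: 81, 100, 121, 144, 169, 196 (consecutive squares n² from n = 9).
Subsequence B: 11, 23, 35, 47, 59, 71 (linear: a_n = -1 + 12·n).
Term 13 comes from subsequence A (its 7th entry): 225.
The 14th slot belongs to subsequence B; its 7th term is 83.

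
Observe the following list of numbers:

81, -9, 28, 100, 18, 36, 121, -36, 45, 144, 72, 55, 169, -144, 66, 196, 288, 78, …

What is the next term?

Split by position mod 3 into 3 tracks.
Track A: 81, 100, 121, 144, 169, 196 (the squares 9², 10², 11², …).
Track B: -9, 18, -36, 72, -144, 288 (geometric with ratio -2).
Track C: 28, 36, 45, 55, 66, 78 (the triangular numbers T_7, T_8, …).
Position 19 falls in track A as its term 7, giving 225.

225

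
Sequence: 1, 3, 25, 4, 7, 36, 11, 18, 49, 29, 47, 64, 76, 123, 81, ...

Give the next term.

199

Reading positions in blocks of 3 reveals the pattern AAB — 2 tracks woven together.
Track A = 1, 3, 4, 7, 11, 18, 29, 47, 76, 123: a Fibonacci-like recurrence a_n = a_{n-1} + a_{n-2}.
Track B = 25, 36, 49, 64, 81: perfect squares starting at 5².
The 16th slot belongs to track A; its 11th term is 199.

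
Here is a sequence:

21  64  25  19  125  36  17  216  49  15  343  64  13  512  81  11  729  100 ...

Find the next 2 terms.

Taking every 3rd term gives 3 separate tracks.
Subsequence A is 21, 19, 17, 15, 13, 11, which is linear: a_n = 23 − 2·n.
Subsequence B is 64, 125, 216, 343, 512, 729, which is perfect cubes starting at 4³.
Subsequence C is 25, 36, 49, 64, 81, 100, which is consecutive squares n² from n = 5.
Position 19 falls in subsequence A as its term 7, giving 9.
Term 20 comes from subsequence B (its 7th entry): 1000.

9, 1000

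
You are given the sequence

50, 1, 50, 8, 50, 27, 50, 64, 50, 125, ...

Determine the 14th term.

343

The terms cycle through 2 interleaved subsequences.
Stream A: 50, 50, 50, 50, 50 (the constant sequence 50).
Stream B: 1, 8, 27, 64, 125 (perfect cubes starting at 1³).
Position 14 → stream B, term 7 = 343.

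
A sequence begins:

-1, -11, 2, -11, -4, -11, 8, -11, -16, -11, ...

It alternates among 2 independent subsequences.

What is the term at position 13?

-64

Taking every 2nd term gives 2 separate tracks.
Track A = -1, 2, -4, 8, -16: a geometric progression (common ratio -2).
Track B = -11, -11, -11, -11, -11: the constant sequence -11.
The 13th slot belongs to track A; its 7th term is -64.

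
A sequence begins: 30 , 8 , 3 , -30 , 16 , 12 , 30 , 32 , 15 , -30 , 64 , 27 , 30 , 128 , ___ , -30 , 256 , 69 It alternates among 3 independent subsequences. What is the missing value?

42

Split by position mod 3 into 3 tracks.
Track A = 30, -30, 30, -30, 30, -30: oscillating between 30 and -30.
Track B = 8, 16, 32, 64, 128, 256: powers of 2.
Track C = 3, 12, 15, 27, ?, 69: Fibonacci-style (each term is the sum of the two before it).
Filling track C at index 5 by its rule yields 42.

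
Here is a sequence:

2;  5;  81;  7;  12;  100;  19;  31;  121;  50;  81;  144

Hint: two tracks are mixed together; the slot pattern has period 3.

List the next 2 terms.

Positions follow the repeating pattern AAB; grouping by letter gives 2 tracks.
Stream A: 2, 5, 7, 12, 19, 31, 50, 81 (each term equals the sum of the previous two).
Stream B: 81, 100, 121, 144 (perfect squares starting at 9²).
Term 13 comes from stream A (its 9th entry): 131.
Position 14 falls in stream A as its term 10, giving 212.

131, 212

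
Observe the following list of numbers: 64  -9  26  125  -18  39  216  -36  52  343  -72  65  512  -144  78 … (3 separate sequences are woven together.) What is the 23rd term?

Split by position mod 3 into 3 tracks.
Track A = 64, 125, 216, 343, 512: perfect cubes starting at 4³.
Track B = -9, -18, -36, -72, -144: multiplying by 2 each time.
Track C = 26, 39, 52, 65, 78: adding 13 each time.
Term 23 comes from track B (its 8th entry): -1152.

-1152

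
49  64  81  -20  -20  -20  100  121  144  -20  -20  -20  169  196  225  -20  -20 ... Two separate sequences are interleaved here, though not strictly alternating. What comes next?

Positions follow the repeating pattern AAABBB; grouping by letter gives 2 tracks.
Subsequence A is 49, 64, 81, 100, 121, 144, 169, 196, 225, which is consecutive squares n² from n = 7.
Subsequence B is -20, -20, -20, -20, -20, -20, -20, -20, which is the constant sequence -20.
Position 18 → subsequence B, term 9 = -20.

-20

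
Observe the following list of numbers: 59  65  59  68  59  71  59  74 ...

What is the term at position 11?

59

Taking every 2nd term gives 2 separate tracks.
Track A is 59, 59, 59, 59, which is always 59.
Track B is 65, 68, 71, 74, which is arithmetic with common difference +3.
The 11th slot belongs to track A; its 6th term is 59.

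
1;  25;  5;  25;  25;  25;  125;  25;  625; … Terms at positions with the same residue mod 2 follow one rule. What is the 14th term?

25

Split by position mod 2 into 2 tracks.
Track A: 1, 5, 25, 125, 625 — powers of 5.
Track B: 25, 25, 25, 25 — the constant sequence 25.
Position 14 falls in track B as its term 7, giving 25.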